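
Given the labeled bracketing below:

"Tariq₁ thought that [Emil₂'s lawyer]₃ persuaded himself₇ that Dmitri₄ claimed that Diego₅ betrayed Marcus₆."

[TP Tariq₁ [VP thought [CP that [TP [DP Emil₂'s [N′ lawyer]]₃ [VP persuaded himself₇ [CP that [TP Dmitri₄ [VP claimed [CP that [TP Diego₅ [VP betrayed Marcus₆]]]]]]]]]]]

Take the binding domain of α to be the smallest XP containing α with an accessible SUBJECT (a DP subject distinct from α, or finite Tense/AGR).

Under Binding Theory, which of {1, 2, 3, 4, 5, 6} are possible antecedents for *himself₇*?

*himself* is an anaphor, so Principle A applies: it must be bound in its binding domain.
Binding domain of *himself₇*: the embedded TP, whose subject is [Emil₂'s lawyer]₃.
*Tariq₁* c-commands the anaphor but is outside its binding domain → cannot satisfy Principle A.
*Emil₂* does not c-command the anaphor → cannot bind it.
*[Emil₂'s lawyer]₃* c-commands the anaphor within its binding domain → licit binder.
*Dmitri₄* does not c-command the anaphor → cannot bind it.
*Diego₅* does not c-command the anaphor → cannot bind it.
*Marcus₆* does not c-command the anaphor → cannot bind it.

{3}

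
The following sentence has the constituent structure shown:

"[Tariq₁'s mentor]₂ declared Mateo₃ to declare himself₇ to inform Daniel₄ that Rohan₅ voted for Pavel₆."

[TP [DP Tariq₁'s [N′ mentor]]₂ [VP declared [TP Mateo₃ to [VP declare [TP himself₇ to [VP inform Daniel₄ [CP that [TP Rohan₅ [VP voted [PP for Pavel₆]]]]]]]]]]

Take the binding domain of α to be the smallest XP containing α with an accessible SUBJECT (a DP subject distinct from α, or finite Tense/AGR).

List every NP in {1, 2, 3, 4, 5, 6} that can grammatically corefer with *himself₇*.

{3}

*himself* is an anaphor, so Principle A applies: it must be bound in its binding domain.
Binding domain of *himself₇*: the embedded TP, whose subject is Mateo₃.
*Tariq₁* does not c-command the anaphor → cannot bind it.
*[Tariq₁'s mentor]₂* c-commands the anaphor but is outside its binding domain → cannot satisfy Principle A.
*Mateo₃* c-commands the anaphor within its binding domain → licit binder.
*Daniel₄* does not c-command the anaphor → cannot bind it.
*Rohan₅* does not c-command the anaphor → cannot bind it.
*Pavel₆* does not c-command the anaphor → cannot bind it.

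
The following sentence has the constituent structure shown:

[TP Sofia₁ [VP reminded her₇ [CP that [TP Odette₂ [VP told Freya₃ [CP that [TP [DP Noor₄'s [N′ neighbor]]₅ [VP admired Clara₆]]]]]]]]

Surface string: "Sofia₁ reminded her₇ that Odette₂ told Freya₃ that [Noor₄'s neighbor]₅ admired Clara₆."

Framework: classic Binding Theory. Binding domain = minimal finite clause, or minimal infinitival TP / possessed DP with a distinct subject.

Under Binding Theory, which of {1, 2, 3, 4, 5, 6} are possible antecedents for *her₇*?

none

*her* is a pronoun, so Principle B applies: it must be free in its binding domain.
Binding domain of *her₇*: the matrix TP, whose subject is Sofia₁.
*Sofia₁* c-commands the pronoun within its binding domain → coindexation would violate Principle B.
*Odette₂*: the pronoun c-commands this R-expression → coindexation would violate Principle C on *Odette₂*.
*Freya₃*: the pronoun c-commands this R-expression → coindexation would violate Principle C on *Freya₃*.
*Noor₄*: the pronoun c-commands this R-expression → coindexation would violate Principle C on *Noor₄*.
*[Noor₄'s neighbor]₅*: the pronoun c-commands this R-expression → coindexation would violate Principle C on *[Noor₄'s neighbor]₅*.
*Clara₆*: the pronoun c-commands this R-expression → coindexation would violate Principle C on *Clara₆*.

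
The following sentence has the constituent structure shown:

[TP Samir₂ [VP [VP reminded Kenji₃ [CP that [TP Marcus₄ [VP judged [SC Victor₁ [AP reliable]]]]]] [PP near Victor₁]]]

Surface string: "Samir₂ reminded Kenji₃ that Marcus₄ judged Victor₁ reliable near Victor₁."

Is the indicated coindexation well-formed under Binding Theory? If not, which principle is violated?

The two coindexed NPs are *Victor₁* and *Victor₁*.
*Victor₁* is an R-expression; no coindexed NP c-commands it, so Principle C holds.
*Victor₁* is an R-expression; *Victor₁* does not c-command it, and no other NP shares its index, so Principle C is satisfied.
All principles are respected.

grammatical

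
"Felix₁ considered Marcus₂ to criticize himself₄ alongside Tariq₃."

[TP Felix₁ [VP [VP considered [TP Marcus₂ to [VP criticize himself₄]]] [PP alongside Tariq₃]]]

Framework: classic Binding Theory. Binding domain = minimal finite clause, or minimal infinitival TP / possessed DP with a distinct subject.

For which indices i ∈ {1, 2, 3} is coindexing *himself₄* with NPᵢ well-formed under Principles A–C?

{2}

*himself* is an anaphor, so Principle A applies: it must be bound in its binding domain.
Binding domain of *himself₄*: the embedded TP, whose subject is Marcus₂.
*Felix₁* c-commands the anaphor but is outside its binding domain → cannot satisfy Principle A.
*Marcus₂* c-commands the anaphor within its binding domain → licit binder.
*Tariq₃* does not c-command the anaphor → cannot bind it.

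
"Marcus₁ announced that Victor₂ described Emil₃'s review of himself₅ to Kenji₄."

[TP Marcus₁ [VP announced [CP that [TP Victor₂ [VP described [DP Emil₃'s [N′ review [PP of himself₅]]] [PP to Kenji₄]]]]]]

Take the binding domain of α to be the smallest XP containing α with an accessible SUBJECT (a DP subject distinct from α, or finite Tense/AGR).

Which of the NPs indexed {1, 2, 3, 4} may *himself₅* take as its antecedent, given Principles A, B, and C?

*himself* is an anaphor, so Principle A applies: it must be bound in its binding domain.
Binding domain of *himself₅*: the possessed DP, whose subject is Emil₃.
*Marcus₁* c-commands the anaphor but is outside its binding domain → cannot satisfy Principle A.
*Victor₂* c-commands the anaphor but is outside its binding domain → cannot satisfy Principle A.
*Emil₃* c-commands the anaphor within its binding domain → licit binder.
*Kenji₄* does not c-command the anaphor → cannot bind it.

{3}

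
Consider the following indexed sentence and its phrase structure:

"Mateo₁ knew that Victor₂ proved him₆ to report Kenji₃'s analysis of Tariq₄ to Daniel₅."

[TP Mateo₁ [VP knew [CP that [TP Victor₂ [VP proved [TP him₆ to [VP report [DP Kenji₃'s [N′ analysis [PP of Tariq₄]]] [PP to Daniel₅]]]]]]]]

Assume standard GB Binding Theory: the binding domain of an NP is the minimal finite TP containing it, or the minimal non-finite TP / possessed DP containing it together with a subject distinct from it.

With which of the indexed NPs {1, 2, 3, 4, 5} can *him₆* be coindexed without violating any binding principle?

*him* is a pronoun, so Principle B applies: it must be free in its binding domain.
Binding domain of *him₆*: the embedded TP, whose subject is Victor₂.
*Mateo₁* c-commands the pronoun but from outside its binding domain, and is not c-commanded by it → coindexation permitted.
*Victor₂* c-commands the pronoun within its binding domain → coindexation would violate Principle B.
*Kenji₃*: the pronoun c-commands this R-expression → coindexation would violate Principle C on *Kenji₃*.
*Tariq₄*: the pronoun c-commands this R-expression → coindexation would violate Principle C on *Tariq₄*.
*Daniel₅*: the pronoun c-commands this R-expression → coindexation would violate Principle C on *Daniel₅*.

{1}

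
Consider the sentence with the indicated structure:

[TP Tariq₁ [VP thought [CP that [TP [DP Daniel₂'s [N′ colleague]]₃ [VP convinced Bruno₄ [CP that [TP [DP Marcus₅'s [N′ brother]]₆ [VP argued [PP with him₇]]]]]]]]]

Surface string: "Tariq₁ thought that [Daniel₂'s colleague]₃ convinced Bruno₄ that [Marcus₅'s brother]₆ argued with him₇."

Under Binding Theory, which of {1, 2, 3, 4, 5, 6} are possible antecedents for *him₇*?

*him* is a pronoun, so Principle B applies: it must be free in its binding domain.
Binding domain of *him₇*: the embedded TP, whose subject is [Marcus₅'s brother]₆.
*Tariq₁* c-commands the pronoun but from outside its binding domain, and is not c-commanded by it → coindexation permitted.
*Daniel₂* and the pronoun do not c-command one another → neither Principle B nor Principle C is at stake; coindexation permitted.
*[Daniel₂'s colleague]₃* c-commands the pronoun but from outside its binding domain, and is not c-commanded by it → coindexation permitted.
*Bruno₄* c-commands the pronoun but from outside its binding domain, and is not c-commanded by it → coindexation permitted.
*Marcus₅* and the pronoun do not c-command one another → neither Principle B nor Principle C is at stake; coindexation permitted.
*[Marcus₅'s brother]₆* c-commands the pronoun within its binding domain → coindexation would violate Principle B.

{1, 2, 3, 4, 5}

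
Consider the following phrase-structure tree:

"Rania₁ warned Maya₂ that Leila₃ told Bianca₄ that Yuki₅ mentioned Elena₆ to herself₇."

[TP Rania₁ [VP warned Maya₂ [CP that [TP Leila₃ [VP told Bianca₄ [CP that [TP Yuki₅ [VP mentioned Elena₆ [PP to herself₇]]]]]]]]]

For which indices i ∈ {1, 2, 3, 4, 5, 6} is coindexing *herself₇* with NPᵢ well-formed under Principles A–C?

{5, 6}

*herself* is an anaphor, so Principle A applies: it must be bound in its binding domain.
Binding domain of *herself₇*: the embedded TP, whose subject is Yuki₅.
*Rania₁* c-commands the anaphor but is outside its binding domain → cannot satisfy Principle A.
*Maya₂* c-commands the anaphor but is outside its binding domain → cannot satisfy Principle A.
*Leila₃* c-commands the anaphor but is outside its binding domain → cannot satisfy Principle A.
*Bianca₄* c-commands the anaphor but is outside its binding domain → cannot satisfy Principle A.
*Yuki₅* c-commands the anaphor within its binding domain → licit binder.
*Elena₆* c-commands the anaphor within its binding domain → licit binder.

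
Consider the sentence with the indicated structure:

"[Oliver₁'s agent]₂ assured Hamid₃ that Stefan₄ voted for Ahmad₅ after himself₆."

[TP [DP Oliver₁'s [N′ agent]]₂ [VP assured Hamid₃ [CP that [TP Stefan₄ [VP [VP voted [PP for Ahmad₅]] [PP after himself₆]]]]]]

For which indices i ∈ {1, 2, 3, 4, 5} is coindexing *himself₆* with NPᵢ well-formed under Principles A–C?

{4}

*himself* is an anaphor, so Principle A applies: it must be bound in its binding domain.
Binding domain of *himself₆*: the embedded TP, whose subject is Stefan₄.
*Oliver₁* does not c-command the anaphor → cannot bind it.
*[Oliver₁'s agent]₂* c-commands the anaphor but is outside its binding domain → cannot satisfy Principle A.
*Hamid₃* c-commands the anaphor but is outside its binding domain → cannot satisfy Principle A.
*Stefan₄* c-commands the anaphor within its binding domain → licit binder.
*Ahmad₅* does not c-command the anaphor → cannot bind it.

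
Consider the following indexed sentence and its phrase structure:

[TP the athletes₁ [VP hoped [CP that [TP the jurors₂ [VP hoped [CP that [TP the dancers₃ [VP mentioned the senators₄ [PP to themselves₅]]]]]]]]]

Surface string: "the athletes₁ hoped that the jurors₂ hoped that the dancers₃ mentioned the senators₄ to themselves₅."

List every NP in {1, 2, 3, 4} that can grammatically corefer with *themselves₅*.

*themselves* is an anaphor, so Principle A applies: it must be bound in its binding domain.
Binding domain of *themselves₅*: the embedded TP, whose subject is the dancers₃.
*the athletes₁* c-commands the anaphor but is outside its binding domain → cannot satisfy Principle A.
*the jurors₂* c-commands the anaphor but is outside its binding domain → cannot satisfy Principle A.
*the dancers₃* c-commands the anaphor within its binding domain → licit binder.
*the senators₄* c-commands the anaphor within its binding domain → licit binder.

{3, 4}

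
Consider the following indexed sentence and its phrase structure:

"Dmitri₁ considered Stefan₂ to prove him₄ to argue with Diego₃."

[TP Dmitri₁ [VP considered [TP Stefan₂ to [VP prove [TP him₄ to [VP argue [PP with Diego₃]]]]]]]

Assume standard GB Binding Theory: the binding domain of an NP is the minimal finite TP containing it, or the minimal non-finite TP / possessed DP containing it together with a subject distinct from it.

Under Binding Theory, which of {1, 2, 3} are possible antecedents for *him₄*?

{1}

*him* is a pronoun, so Principle B applies: it must be free in its binding domain.
Binding domain of *him₄*: the embedded TP, whose subject is Stefan₂.
*Dmitri₁* c-commands the pronoun but from outside its binding domain, and is not c-commanded by it → coindexation permitted.
*Stefan₂* c-commands the pronoun within its binding domain → coindexation would violate Principle B.
*Diego₃*: the pronoun c-commands this R-expression → coindexation would violate Principle C on *Diego₃*.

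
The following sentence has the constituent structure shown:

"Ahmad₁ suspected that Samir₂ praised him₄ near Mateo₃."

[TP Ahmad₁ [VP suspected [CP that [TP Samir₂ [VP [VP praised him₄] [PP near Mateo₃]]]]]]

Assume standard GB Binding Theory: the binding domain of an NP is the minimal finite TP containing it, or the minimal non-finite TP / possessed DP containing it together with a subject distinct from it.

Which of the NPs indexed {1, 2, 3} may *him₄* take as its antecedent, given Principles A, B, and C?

*him* is a pronoun, so Principle B applies: it must be free in its binding domain.
Binding domain of *him₄*: the embedded TP, whose subject is Samir₂.
*Ahmad₁* c-commands the pronoun but from outside its binding domain, and is not c-commanded by it → coindexation permitted.
*Samir₂* c-commands the pronoun within its binding domain → coindexation would violate Principle B.
*Mateo₃* and the pronoun do not c-command one another → neither Principle B nor Principle C is at stake; coindexation permitted.

{1, 3}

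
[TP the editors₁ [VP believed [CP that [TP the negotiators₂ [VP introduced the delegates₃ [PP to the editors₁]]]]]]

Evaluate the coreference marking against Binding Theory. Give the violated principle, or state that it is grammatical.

Principle C

The two coindexed NPs are *the editors₁* (the lower occurrence) and *the editors₁* (the higher occurrence).
*the editors₁* (the lower occurrence) is an R-expression. Principle C requires it to be free everywhere.
*the editors₁* (the higher occurrence) c-commands it and carries the same index.
The R-expression is bound → Principle C violation.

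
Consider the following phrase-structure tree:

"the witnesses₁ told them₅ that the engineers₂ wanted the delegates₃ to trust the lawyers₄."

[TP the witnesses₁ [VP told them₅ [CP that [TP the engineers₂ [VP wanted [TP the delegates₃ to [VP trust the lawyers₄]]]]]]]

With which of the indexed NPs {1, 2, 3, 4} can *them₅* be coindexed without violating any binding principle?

none

*them* is a pronoun, so Principle B applies: it must be free in its binding domain.
Binding domain of *them₅*: the matrix TP, whose subject is the witnesses₁.
*the witnesses₁* c-commands the pronoun within its binding domain → coindexation would violate Principle B.
*the engineers₂*: the pronoun c-commands this R-expression → coindexation would violate Principle C on *the engineers₂*.
*the delegates₃*: the pronoun c-commands this R-expression → coindexation would violate Principle C on *the delegates₃*.
*the lawyers₄*: the pronoun c-commands this R-expression → coindexation would violate Principle C on *the lawyers₄*.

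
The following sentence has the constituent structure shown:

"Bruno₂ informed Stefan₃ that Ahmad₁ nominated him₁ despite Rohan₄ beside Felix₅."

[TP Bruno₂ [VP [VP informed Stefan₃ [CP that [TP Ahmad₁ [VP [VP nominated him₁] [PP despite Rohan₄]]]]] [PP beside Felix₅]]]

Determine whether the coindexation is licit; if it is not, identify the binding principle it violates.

The two coindexed NPs are *Ahmad₁* and *him₁*.
*him₁* is a pronoun. Its binding domain is the embedded TP, whose subject is Ahmad₁.
*Ahmad₁* c-commands it within that domain and carries the same index.
The pronoun is locally bound → Principle B violation.

Principle B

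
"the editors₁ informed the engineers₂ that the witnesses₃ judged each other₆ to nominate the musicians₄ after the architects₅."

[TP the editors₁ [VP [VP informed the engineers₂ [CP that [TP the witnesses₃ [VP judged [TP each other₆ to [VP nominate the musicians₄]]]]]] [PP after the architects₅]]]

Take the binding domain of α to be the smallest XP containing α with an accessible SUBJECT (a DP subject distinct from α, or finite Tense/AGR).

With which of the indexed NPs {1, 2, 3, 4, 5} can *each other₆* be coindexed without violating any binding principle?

{3}

*each other* is an anaphor, so Principle A applies: it must be bound in its binding domain.
Binding domain of *each other₆*: the embedded TP, whose subject is the witnesses₃.
*the editors₁* c-commands the anaphor but is outside its binding domain → cannot satisfy Principle A.
*the engineers₂* c-commands the anaphor but is outside its binding domain → cannot satisfy Principle A.
*the witnesses₃* c-commands the anaphor within its binding domain → licit binder.
*the musicians₄* does not c-command the anaphor → cannot bind it.
*the architects₅* does not c-command the anaphor → cannot bind it.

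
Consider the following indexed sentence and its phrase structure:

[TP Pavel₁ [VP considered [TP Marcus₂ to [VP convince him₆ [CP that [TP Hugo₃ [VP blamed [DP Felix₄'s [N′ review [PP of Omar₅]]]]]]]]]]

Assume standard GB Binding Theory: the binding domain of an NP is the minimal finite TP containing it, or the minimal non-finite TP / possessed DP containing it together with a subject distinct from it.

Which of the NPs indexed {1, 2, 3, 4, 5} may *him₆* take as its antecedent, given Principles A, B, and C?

{1}

*him* is a pronoun, so Principle B applies: it must be free in its binding domain.
Binding domain of *him₆*: the embedded TP, whose subject is Marcus₂.
*Pavel₁* c-commands the pronoun but from outside its binding domain, and is not c-commanded by it → coindexation permitted.
*Marcus₂* c-commands the pronoun within its binding domain → coindexation would violate Principle B.
*Hugo₃*: the pronoun c-commands this R-expression → coindexation would violate Principle C on *Hugo₃*.
*Felix₄*: the pronoun c-commands this R-expression → coindexation would violate Principle C on *Felix₄*.
*Omar₅*: the pronoun c-commands this R-expression → coindexation would violate Principle C on *Omar₅*.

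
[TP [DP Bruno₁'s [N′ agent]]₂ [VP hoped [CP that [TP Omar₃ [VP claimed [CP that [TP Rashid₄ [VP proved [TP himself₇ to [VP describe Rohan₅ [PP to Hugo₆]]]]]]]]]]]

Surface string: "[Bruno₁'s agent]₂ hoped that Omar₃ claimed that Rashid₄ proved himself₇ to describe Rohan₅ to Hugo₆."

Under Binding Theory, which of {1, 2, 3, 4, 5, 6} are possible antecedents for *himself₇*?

{4}

*himself* is an anaphor, so Principle A applies: it must be bound in its binding domain.
Binding domain of *himself₇*: the embedded TP, whose subject is Rashid₄.
*Bruno₁* does not c-command the anaphor → cannot bind it.
*[Bruno₁'s agent]₂* c-commands the anaphor but is outside its binding domain → cannot satisfy Principle A.
*Omar₃* c-commands the anaphor but is outside its binding domain → cannot satisfy Principle A.
*Rashid₄* c-commands the anaphor within its binding domain → licit binder.
*Rohan₅* does not c-command the anaphor → cannot bind it.
*Hugo₆* does not c-command the anaphor → cannot bind it.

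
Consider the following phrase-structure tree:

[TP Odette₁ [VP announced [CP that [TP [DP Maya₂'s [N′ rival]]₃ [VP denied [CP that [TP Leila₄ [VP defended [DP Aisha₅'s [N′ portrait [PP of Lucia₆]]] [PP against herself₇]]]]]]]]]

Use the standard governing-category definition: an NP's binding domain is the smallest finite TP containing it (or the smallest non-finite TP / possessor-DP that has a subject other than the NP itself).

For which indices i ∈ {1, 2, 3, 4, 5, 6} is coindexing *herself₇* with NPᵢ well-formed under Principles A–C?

{4}

*herself* is an anaphor, so Principle A applies: it must be bound in its binding domain.
Binding domain of *herself₇*: the embedded TP, whose subject is Leila₄.
*Odette₁* c-commands the anaphor but is outside its binding domain → cannot satisfy Principle A.
*Maya₂* does not c-command the anaphor → cannot bind it.
*[Maya₂'s rival]₃* c-commands the anaphor but is outside its binding domain → cannot satisfy Principle A.
*Leila₄* c-commands the anaphor within its binding domain → licit binder.
*Aisha₅* does not c-command the anaphor → cannot bind it.
*Lucia₆* does not c-command the anaphor → cannot bind it.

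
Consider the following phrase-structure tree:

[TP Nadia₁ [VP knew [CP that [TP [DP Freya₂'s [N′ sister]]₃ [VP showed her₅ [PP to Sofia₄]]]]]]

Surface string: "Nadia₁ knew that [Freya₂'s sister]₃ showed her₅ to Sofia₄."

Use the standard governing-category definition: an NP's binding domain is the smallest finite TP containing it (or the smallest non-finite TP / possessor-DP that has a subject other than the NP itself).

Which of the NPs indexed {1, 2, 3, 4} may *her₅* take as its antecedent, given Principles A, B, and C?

{1, 2}

*her* is a pronoun, so Principle B applies: it must be free in its binding domain.
Binding domain of *her₅*: the embedded TP, whose subject is [Freya₂'s sister]₃.
*Nadia₁* c-commands the pronoun but from outside its binding domain, and is not c-commanded by it → coindexation permitted.
*Freya₂* and the pronoun do not c-command one another → neither Principle B nor Principle C is at stake; coindexation permitted.
*[Freya₂'s sister]₃* c-commands the pronoun within its binding domain → coindexation would violate Principle B.
*Sofia₄*: the pronoun c-commands this R-expression → coindexation would violate Principle C on *Sofia₄*.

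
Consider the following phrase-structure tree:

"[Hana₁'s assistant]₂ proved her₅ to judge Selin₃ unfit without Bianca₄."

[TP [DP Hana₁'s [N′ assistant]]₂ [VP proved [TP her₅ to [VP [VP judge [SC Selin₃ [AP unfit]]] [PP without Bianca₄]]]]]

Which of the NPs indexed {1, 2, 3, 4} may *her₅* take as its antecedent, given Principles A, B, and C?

{1}

*her* is a pronoun, so Principle B applies: it must be free in its binding domain.
Binding domain of *her₅*: the matrix TP, whose subject is [Hana₁'s assistant]₂.
*Hana₁* and the pronoun do not c-command one another → neither Principle B nor Principle C is at stake; coindexation permitted.
*[Hana₁'s assistant]₂* c-commands the pronoun within its binding domain → coindexation would violate Principle B.
*Selin₃*: the pronoun c-commands this R-expression → coindexation would violate Principle C on *Selin₃*.
*Bianca₄*: the pronoun c-commands this R-expression → coindexation would violate Principle C on *Bianca₄*.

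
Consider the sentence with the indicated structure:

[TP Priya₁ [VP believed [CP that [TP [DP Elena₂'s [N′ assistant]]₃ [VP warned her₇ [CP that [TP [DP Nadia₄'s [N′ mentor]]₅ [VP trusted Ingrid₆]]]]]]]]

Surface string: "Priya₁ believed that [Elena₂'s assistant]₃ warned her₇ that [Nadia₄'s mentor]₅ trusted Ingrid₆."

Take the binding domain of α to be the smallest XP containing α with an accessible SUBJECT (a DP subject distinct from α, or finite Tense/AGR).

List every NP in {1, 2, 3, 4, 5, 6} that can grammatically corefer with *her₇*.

{1, 2}

*her* is a pronoun, so Principle B applies: it must be free in its binding domain.
Binding domain of *her₇*: the embedded TP, whose subject is [Elena₂'s assistant]₃.
*Priya₁* c-commands the pronoun but from outside its binding domain, and is not c-commanded by it → coindexation permitted.
*Elena₂* and the pronoun do not c-command one another → neither Principle B nor Principle C is at stake; coindexation permitted.
*[Elena₂'s assistant]₃* c-commands the pronoun within its binding domain → coindexation would violate Principle B.
*Nadia₄*: the pronoun c-commands this R-expression → coindexation would violate Principle C on *Nadia₄*.
*[Nadia₄'s mentor]₅*: the pronoun c-commands this R-expression → coindexation would violate Principle C on *[Nadia₄'s mentor]₅*.
*Ingrid₆*: the pronoun c-commands this R-expression → coindexation would violate Principle C on *Ingrid₆*.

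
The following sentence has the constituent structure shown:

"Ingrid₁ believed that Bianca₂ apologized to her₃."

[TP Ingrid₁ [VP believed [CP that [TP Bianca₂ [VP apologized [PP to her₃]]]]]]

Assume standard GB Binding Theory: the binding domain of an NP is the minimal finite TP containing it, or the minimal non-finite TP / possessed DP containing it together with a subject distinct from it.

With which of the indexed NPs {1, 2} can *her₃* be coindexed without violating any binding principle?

*her* is a pronoun, so Principle B applies: it must be free in its binding domain.
Binding domain of *her₃*: the embedded TP, whose subject is Bianca₂.
*Ingrid₁* c-commands the pronoun but from outside its binding domain, and is not c-commanded by it → coindexation permitted.
*Bianca₂* c-commands the pronoun within its binding domain → coindexation would violate Principle B.

{1}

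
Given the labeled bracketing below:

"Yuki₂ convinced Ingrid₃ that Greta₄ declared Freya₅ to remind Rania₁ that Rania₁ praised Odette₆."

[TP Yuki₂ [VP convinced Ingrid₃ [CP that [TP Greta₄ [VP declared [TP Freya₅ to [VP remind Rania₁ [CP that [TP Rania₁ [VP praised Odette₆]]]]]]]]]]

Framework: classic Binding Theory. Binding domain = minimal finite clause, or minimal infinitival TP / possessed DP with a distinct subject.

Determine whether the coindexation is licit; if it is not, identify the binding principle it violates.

Principle C

The two coindexed NPs are *Rania₁* (the lower occurrence) and *Rania₁* (the higher occurrence).
*Rania₁* (the lower occurrence) is an R-expression. Principle C requires it to be free everywhere.
*Rania₁* (the higher occurrence) c-commands it and carries the same index.
The R-expression is bound → Principle C violation.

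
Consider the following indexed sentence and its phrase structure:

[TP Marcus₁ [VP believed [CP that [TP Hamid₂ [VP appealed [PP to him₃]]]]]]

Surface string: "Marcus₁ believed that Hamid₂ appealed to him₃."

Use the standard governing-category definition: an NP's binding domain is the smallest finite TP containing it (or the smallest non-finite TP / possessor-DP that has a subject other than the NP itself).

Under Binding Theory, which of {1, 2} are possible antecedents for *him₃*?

{1}

*him* is a pronoun, so Principle B applies: it must be free in its binding domain.
Binding domain of *him₃*: the embedded TP, whose subject is Hamid₂.
*Marcus₁* c-commands the pronoun but from outside its binding domain, and is not c-commanded by it → coindexation permitted.
*Hamid₂* c-commands the pronoun within its binding domain → coindexation would violate Principle B.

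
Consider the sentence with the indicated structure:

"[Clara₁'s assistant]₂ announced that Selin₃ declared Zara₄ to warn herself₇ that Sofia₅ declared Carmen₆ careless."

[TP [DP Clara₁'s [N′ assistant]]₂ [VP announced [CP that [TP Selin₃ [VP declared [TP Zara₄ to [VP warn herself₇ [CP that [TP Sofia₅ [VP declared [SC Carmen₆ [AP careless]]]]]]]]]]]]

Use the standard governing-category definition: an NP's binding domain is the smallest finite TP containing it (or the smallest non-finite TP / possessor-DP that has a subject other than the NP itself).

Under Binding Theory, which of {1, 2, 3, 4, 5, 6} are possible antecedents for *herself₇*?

*herself* is an anaphor, so Principle A applies: it must be bound in its binding domain.
Binding domain of *herself₇*: the embedded TP, whose subject is Zara₄.
*Clara₁* does not c-command the anaphor → cannot bind it.
*[Clara₁'s assistant]₂* c-commands the anaphor but is outside its binding domain → cannot satisfy Principle A.
*Selin₃* c-commands the anaphor but is outside its binding domain → cannot satisfy Principle A.
*Zara₄* c-commands the anaphor within its binding domain → licit binder.
*Sofia₅* does not c-command the anaphor → cannot bind it.
*Carmen₆* does not c-command the anaphor → cannot bind it.

{4}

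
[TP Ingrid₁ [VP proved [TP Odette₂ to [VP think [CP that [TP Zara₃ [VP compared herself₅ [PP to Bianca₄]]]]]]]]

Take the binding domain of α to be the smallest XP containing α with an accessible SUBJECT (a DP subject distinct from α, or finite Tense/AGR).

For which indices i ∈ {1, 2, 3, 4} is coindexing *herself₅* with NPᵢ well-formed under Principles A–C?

*herself* is an anaphor, so Principle A applies: it must be bound in its binding domain.
Binding domain of *herself₅*: the embedded TP, whose subject is Zara₃.
*Ingrid₁* c-commands the anaphor but is outside its binding domain → cannot satisfy Principle A.
*Odette₂* c-commands the anaphor but is outside its binding domain → cannot satisfy Principle A.
*Zara₃* c-commands the anaphor within its binding domain → licit binder.
*Bianca₄* does not c-command the anaphor → cannot bind it.

{3}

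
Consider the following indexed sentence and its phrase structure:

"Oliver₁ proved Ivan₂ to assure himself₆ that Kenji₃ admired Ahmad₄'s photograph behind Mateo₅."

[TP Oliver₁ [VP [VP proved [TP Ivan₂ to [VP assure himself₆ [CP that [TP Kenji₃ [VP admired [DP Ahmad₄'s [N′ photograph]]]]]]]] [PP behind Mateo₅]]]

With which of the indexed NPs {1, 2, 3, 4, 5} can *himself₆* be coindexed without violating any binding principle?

{2}

*himself* is an anaphor, so Principle A applies: it must be bound in its binding domain.
Binding domain of *himself₆*: the embedded TP, whose subject is Ivan₂.
*Oliver₁* c-commands the anaphor but is outside its binding domain → cannot satisfy Principle A.
*Ivan₂* c-commands the anaphor within its binding domain → licit binder.
*Kenji₃* does not c-command the anaphor → cannot bind it.
*Ahmad₄* does not c-command the anaphor → cannot bind it.
*Mateo₅* does not c-command the anaphor → cannot bind it.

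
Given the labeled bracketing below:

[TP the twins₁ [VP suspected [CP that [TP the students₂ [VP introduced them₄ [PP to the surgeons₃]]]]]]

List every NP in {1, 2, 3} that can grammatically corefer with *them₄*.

*them* is a pronoun, so Principle B applies: it must be free in its binding domain.
Binding domain of *them₄*: the embedded TP, whose subject is the students₂.
*the twins₁* c-commands the pronoun but from outside its binding domain, and is not c-commanded by it → coindexation permitted.
*the students₂* c-commands the pronoun within its binding domain → coindexation would violate Principle B.
*the surgeons₃*: the pronoun c-commands this R-expression → coindexation would violate Principle C on *the surgeons₃*.

{1}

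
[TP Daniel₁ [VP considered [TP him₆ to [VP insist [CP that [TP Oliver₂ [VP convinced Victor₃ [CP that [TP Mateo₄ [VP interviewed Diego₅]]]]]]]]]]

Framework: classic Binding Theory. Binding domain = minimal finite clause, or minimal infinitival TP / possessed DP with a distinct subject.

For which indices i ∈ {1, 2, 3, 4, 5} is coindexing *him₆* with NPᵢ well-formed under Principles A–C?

*him* is a pronoun, so Principle B applies: it must be free in its binding domain.
Binding domain of *him₆*: the matrix TP, whose subject is Daniel₁.
*Daniel₁* c-commands the pronoun within its binding domain → coindexation would violate Principle B.
*Oliver₂*: the pronoun c-commands this R-expression → coindexation would violate Principle C on *Oliver₂*.
*Victor₃*: the pronoun c-commands this R-expression → coindexation would violate Principle C on *Victor₃*.
*Mateo₄*: the pronoun c-commands this R-expression → coindexation would violate Principle C on *Mateo₄*.
*Diego₅*: the pronoun c-commands this R-expression → coindexation would violate Principle C on *Diego₅*.

none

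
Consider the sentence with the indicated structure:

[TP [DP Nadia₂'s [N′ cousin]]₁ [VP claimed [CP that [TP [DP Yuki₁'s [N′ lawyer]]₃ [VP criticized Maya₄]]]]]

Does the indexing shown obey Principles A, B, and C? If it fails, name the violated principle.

The two coindexed NPs are *[Nadia₂'s cousin]₁* and *Yuki₁*.
*Yuki₁* is an R-expression. Principle C requires it to be free everywhere.
*[Nadia₂'s cousin]₁* c-commands it and carries the same index.
The R-expression is bound → Principle C violation.

Principle C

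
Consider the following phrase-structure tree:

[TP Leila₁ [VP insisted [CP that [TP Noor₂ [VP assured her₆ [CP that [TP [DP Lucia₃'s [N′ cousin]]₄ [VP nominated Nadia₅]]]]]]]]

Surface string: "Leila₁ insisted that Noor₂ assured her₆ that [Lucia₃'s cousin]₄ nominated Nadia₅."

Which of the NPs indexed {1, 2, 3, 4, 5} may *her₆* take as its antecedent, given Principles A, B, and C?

*her* is a pronoun, so Principle B applies: it must be free in its binding domain.
Binding domain of *her₆*: the embedded TP, whose subject is Noor₂.
*Leila₁* c-commands the pronoun but from outside its binding domain, and is not c-commanded by it → coindexation permitted.
*Noor₂* c-commands the pronoun within its binding domain → coindexation would violate Principle B.
*Lucia₃*: the pronoun c-commands this R-expression → coindexation would violate Principle C on *Lucia₃*.
*[Lucia₃'s cousin]₄*: the pronoun c-commands this R-expression → coindexation would violate Principle C on *[Lucia₃'s cousin]₄*.
*Nadia₅*: the pronoun c-commands this R-expression → coindexation would violate Principle C on *Nadia₅*.

{1}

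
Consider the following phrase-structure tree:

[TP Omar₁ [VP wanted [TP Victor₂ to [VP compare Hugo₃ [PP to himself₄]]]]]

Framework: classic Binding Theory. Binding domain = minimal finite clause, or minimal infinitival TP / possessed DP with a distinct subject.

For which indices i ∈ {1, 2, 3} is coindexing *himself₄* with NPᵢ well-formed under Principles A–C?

*himself* is an anaphor, so Principle A applies: it must be bound in its binding domain.
Binding domain of *himself₄*: the embedded TP, whose subject is Victor₂.
*Omar₁* c-commands the anaphor but is outside its binding domain → cannot satisfy Principle A.
*Victor₂* c-commands the anaphor within its binding domain → licit binder.
*Hugo₃* c-commands the anaphor within its binding domain → licit binder.

{2, 3}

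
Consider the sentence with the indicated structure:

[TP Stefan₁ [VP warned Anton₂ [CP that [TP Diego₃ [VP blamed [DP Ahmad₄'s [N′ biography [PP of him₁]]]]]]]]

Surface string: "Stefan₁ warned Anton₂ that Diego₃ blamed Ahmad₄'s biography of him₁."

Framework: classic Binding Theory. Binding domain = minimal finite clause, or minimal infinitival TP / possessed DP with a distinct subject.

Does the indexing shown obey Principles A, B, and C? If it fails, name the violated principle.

grammatical

The two coindexed NPs are *Stefan₁* and *him₁*.
*him₁* is a pronoun; its binding domain is the possessed DP, whose subject is Ahmad₄. Within that domain it is c-commanded only by *Ahmad₄*, which carries a different index — the pronoun is free locally, so Principle B holds.
*Stefan₁* is an R-expression; *him₁* does not c-command it, and no other NP shares its index, so Principle C is satisfied.
All principles are respected.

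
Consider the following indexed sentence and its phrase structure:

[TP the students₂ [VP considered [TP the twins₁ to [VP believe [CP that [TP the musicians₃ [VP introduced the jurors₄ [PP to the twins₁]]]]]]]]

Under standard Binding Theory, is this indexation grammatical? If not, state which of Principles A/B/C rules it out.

The two coindexed NPs are *the twins₁* (the higher occurrence) and *the twins₁* (the lower occurrence).
*the twins₁* (the lower occurrence) is an R-expression. Principle C requires it to be free everywhere.
*the twins₁* (the higher occurrence) c-commands it and carries the same index.
The R-expression is bound → Principle C violation.

Principle C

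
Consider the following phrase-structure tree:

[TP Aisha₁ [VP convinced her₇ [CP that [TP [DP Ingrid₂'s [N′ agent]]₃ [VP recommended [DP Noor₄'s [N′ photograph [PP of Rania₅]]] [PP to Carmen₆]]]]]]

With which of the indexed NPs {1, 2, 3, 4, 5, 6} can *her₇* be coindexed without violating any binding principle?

*her* is a pronoun, so Principle B applies: it must be free in its binding domain.
Binding domain of *her₇*: the matrix TP, whose subject is Aisha₁.
*Aisha₁* c-commands the pronoun within its binding domain → coindexation would violate Principle B.
*Ingrid₂*: the pronoun c-commands this R-expression → coindexation would violate Principle C on *Ingrid₂*.
*[Ingrid₂'s agent]₃*: the pronoun c-commands this R-expression → coindexation would violate Principle C on *[Ingrid₂'s agent]₃*.
*Noor₄*: the pronoun c-commands this R-expression → coindexation would violate Principle C on *Noor₄*.
*Rania₅*: the pronoun c-commands this R-expression → coindexation would violate Principle C on *Rania₅*.
*Carmen₆*: the pronoun c-commands this R-expression → coindexation would violate Principle C on *Carmen₆*.

none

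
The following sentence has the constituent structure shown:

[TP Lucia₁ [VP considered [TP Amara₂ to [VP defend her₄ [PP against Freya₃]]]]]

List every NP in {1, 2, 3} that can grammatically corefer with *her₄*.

{1}

*her* is a pronoun, so Principle B applies: it must be free in its binding domain.
Binding domain of *her₄*: the embedded TP, whose subject is Amara₂.
*Lucia₁* c-commands the pronoun but from outside its binding domain, and is not c-commanded by it → coindexation permitted.
*Amara₂* c-commands the pronoun within its binding domain → coindexation would violate Principle B.
*Freya₃*: the pronoun c-commands this R-expression → coindexation would violate Principle C on *Freya₃*.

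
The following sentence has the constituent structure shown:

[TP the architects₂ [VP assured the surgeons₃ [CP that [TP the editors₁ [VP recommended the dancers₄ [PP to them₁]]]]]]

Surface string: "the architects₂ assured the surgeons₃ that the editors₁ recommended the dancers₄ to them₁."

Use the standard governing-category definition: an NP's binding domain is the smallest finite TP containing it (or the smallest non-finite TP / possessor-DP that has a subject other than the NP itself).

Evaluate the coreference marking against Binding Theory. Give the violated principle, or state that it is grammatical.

Principle B

The two coindexed NPs are *the editors₁* and *them₁*.
*them₁* is a pronoun. Its binding domain is the embedded TP, whose subject is the editors₁.
*the editors₁* c-commands it within that domain and carries the same index.
The pronoun is locally bound → Principle B violation.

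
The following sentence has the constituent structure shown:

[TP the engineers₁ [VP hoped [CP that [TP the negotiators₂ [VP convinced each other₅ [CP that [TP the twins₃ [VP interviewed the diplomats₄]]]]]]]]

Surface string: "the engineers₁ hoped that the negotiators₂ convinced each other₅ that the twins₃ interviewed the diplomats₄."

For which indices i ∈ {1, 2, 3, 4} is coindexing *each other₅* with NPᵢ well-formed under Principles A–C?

{2}

*each other* is an anaphor, so Principle A applies: it must be bound in its binding domain.
Binding domain of *each other₅*: the embedded TP, whose subject is the negotiators₂.
*the engineers₁* c-commands the anaphor but is outside its binding domain → cannot satisfy Principle A.
*the negotiators₂* c-commands the anaphor within its binding domain → licit binder.
*the twins₃* does not c-command the anaphor → cannot bind it.
*the diplomats₄* does not c-command the anaphor → cannot bind it.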